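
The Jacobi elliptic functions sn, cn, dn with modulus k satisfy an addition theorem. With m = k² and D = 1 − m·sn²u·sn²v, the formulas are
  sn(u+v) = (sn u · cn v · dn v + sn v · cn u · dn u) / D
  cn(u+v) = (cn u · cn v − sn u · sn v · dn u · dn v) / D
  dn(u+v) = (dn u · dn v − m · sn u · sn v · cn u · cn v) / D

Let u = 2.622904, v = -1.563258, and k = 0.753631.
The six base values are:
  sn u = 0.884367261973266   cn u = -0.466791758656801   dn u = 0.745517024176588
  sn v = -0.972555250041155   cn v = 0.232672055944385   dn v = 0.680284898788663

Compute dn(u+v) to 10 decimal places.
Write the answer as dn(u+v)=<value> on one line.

m = k² = 0.567959684161
D = 1 − m·sn²u·sn²v = 0.5798432078032676
dn(u+v) = (dn u·dn v − m·sn u·sn v·cn u·cn v)/D = 0.4541082968874577/0.5798432078032676 = 0.7831570513826387

dn(u+v)=0.7831570514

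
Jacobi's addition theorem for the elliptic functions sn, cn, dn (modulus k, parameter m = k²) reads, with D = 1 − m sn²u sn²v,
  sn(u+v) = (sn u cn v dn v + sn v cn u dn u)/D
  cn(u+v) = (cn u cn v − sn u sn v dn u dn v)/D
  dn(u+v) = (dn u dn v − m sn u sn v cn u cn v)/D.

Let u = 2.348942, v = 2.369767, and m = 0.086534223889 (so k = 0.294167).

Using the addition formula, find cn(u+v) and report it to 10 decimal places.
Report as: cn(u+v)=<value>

sn u = 0.7553154632572316, cn u = -0.6553613895893727, dn u = 0.9750036409573886
sn v = 0.741847693010838, cn v = -0.6705684158790194, dn v = 0.975898011231595
m = k² = 0.086534223889
D = 1 − m·sn²u·sn²v = 0.972830968602338
cn(u+v) = (cn u·cn v − sn u·sn v·dn u·dn v)/D = -0.09369073220266957/0.972830968602338 = -0.09630730849088268

cn(u+v)=-0.0963073085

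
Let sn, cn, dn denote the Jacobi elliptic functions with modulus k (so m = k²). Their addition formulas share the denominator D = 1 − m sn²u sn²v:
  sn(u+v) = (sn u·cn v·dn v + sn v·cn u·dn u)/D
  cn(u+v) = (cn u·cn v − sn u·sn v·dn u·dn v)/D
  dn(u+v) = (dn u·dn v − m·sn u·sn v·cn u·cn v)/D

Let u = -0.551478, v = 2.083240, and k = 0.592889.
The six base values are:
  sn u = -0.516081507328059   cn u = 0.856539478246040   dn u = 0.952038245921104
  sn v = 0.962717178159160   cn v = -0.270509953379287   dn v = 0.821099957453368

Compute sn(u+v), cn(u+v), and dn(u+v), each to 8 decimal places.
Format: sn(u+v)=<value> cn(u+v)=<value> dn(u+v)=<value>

m = k² = 0.351517366321
D = 1 − m·sn²u·sn²v = 0.9132277572081165
sn(u+v) = (sn u·cn v·dn v + sn v·cn u·dn u)/D = 0.8996855653747664/0.9132277572081165 = 0.985171068524296
cn(u+v) = (cn u·cn v − sn u·sn v·dn u·dn v)/D = 0.1566870128365888/0.9132277572081165 = 0.171574956630322
dn(u+v) = (dn u·dn v − m·sn u·sn v·cn u·cn v)/D = 0.7412521754960016/0.9132277572081165 = 0.8116837991895124

sn(u+v)=0.98517107 cn(u+v)=0.17157496 dn(u+v)=0.81168380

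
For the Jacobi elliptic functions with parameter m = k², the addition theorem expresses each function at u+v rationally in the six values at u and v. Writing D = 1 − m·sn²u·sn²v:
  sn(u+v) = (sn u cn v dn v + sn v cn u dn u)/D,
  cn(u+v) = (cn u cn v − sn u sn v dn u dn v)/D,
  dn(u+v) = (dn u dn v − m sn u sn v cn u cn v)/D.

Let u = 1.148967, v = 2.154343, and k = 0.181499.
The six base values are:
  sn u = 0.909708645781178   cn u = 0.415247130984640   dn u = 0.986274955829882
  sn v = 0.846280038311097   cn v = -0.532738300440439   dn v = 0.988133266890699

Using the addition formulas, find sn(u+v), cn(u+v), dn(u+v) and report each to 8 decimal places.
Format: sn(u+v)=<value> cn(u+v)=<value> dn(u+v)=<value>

m = k² = 0.032941887001
D = 1 − m·sn²u·sn²v = 0.9804754374765745
sn(u+v) = (sn u·cn v·dn v + sn v·cn u·dn u)/D = -0.1322934176043217/0.9804754374765745 = -0.1349278243469332
cn(u+v) = (cn u·cn v − sn u·sn v·dn u·dn v)/D = -0.9715094107384903/0.9804754374765745 = -0.9908554295239054
dn(u+v) = (dn u·dn v − m·sn u·sn v·cn u·cn v)/D = 0.9801813860031592/0.9804754374765745 = 0.9997000929730865

sn(u+v)=-0.13492782 cn(u+v)=-0.99085543 dn(u+v)=0.99970009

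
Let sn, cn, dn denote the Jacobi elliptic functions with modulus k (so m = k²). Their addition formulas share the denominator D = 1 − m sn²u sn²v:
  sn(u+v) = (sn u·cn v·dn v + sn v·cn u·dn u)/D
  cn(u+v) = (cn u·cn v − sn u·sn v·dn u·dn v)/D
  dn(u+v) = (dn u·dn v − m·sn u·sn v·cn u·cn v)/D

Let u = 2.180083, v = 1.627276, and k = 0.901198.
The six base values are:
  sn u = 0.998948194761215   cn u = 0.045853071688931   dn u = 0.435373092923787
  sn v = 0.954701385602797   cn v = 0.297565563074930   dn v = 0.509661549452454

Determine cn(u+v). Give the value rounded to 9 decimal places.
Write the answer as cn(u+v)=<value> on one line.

m = k² = 0.812157835204
D = 1 − m·sn²u·sn²v = 0.2613112634202338
cn(u+v) = (cn u·cn v − sn u·sn v·dn u·dn v)/D = -0.1979743719990143/0.2613112634202338 = -0.7576189767244636

cn(u+v)=-0.757618977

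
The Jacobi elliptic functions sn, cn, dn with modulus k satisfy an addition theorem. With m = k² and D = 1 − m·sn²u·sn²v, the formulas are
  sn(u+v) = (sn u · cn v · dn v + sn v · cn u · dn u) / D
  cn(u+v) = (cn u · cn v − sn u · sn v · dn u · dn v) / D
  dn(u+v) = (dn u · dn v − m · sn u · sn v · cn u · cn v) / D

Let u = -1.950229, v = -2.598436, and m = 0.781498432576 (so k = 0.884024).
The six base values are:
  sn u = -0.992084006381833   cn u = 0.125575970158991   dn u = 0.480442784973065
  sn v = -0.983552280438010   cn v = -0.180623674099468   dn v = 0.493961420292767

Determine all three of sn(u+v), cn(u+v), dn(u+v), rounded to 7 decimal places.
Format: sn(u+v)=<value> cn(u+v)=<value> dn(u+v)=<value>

m = k² = 0.781498432576
D = 1 − m·sn²u·sn²v = 0.2559195272506223
sn(u+v) = (sn u·cn v·dn v + sn v·cn u·dn u)/D = 0.02917510884773805/0.2559195272506223 = 0.1140011048049758
cn(u+v) = (cn u·cn v − sn u·sn v·dn u·dn v)/D = -0.2542510913485026/0.2559195272506223 = -0.99348062291282
dn(u+v) = (dn u·dn v − m·sn u·sn v·cn u·cn v)/D = 0.254616580647043/0.2559195272506223 = 0.9949087644167796

sn(u+v)=0.1140011 cn(u+v)=-0.9934806 dn(u+v)=0.9949088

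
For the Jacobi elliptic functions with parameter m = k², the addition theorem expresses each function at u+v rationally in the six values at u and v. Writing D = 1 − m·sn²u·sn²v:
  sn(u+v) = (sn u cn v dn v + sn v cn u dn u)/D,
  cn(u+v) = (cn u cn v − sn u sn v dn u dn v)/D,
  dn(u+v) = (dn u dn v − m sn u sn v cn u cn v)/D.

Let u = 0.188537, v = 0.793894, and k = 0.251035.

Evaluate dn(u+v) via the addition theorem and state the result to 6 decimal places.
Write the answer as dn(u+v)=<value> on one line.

dn(u+v)=0.978198

sn u = 0.187353376032293, cn u = 0.982292579881016, dn u = 0.9988933711928005
sn v = 0.7098374168154681, cn v = 0.7043655596980473, dn v = 0.9839953686673943
m = k² = 0.063018571225
D = 1 − m·sn²u·sn²v = 0.9988854248006422
dn(u+v) = (dn u·dn v − m·sn u·sn v·cn u·cn v)/D = 0.9771077871057319/0.9988854248006422 = 0.9781980624061496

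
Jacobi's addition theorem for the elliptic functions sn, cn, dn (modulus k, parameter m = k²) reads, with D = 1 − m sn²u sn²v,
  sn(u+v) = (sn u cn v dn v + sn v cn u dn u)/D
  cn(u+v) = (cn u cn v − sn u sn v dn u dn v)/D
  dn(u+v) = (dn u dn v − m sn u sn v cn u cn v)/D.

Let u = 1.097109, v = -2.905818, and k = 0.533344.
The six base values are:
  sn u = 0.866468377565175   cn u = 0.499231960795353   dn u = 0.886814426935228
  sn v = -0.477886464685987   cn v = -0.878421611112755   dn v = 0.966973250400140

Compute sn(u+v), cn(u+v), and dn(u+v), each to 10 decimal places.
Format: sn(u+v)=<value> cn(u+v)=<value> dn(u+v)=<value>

m = k² = 0.284455822336
D = 1 − m·sn²u·sn²v = 0.9512280946367574
sn(u+v) = (sn u·cn v·dn v + sn v·cn u·dn u)/D = -0.947559891579392/0.9512280946367574 = -0.9961437187588891
cn(u+v) = (cn u·cn v − sn u·sn v·dn u·dn v)/D = -0.08345741366904857/0.9512280946367574 = -0.08773648942835125
dn(u+v) = (dn u·dn v − m·sn u·sn v·cn u·cn v)/D = 0.8058725770687038/0.9512280946367574 = 0.8471917320487048

sn(u+v)=-0.9961437188 cn(u+v)=-0.0877364894 dn(u+v)=0.8471917320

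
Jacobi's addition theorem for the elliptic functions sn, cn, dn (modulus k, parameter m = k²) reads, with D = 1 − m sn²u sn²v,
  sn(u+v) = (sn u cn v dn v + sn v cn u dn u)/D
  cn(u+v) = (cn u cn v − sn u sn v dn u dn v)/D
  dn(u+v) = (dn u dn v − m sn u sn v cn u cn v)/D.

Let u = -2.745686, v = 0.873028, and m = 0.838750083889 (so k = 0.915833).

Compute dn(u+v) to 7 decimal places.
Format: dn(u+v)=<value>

sn u = -0.9872362468797163, cn u = -0.1592626536475259, dn u = 0.4272288268470507
sn v = 0.71339581645758, cn v = 0.7007613067663074, dn v = 0.7570547588555501
m = k² = 0.838750083889
D = 1 − m·sn²u·sn²v = 0.583959243261116
dn(u+v) = (dn u·dn v − m·sn u·sn v·cn u·cn v)/D = 0.2575078612669169/0.583959243261116 = 0.4409688933578073

dn(u+v)=0.4409689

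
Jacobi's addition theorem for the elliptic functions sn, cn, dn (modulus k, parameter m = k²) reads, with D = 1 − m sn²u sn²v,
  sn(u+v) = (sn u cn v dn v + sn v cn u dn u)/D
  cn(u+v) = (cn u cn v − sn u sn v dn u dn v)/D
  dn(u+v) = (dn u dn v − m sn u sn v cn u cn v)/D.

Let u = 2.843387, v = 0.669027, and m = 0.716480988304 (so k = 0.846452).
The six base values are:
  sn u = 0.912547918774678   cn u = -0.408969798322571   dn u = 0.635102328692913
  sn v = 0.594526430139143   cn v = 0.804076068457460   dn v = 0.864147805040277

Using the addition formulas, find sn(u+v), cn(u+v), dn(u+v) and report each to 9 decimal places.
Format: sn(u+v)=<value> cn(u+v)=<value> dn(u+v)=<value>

m = k² = 0.716480988304
D = 1 − m·sn²u·sn²v = 0.7891088469008585
sn(u+v) = (sn u·cn v·dn v + sn v·cn u·dn u)/D = 0.4796544052292715/0.7891088469008585 = 0.6078431475113521
cn(u+v) = (cn u·cn v − sn u·sn v·dn u·dn v)/D = -0.6265974974426217/0.7891088469008585 = -0.7940571188670829
dn(u+v) = (dn u·dn v − m·sn u·sn v·cn u·cn v)/D = 0.6766484867182434/0.7891088469008585 = 0.8574843500686993

sn(u+v)=0.607843148 cn(u+v)=-0.794057119 dn(u+v)=0.857484350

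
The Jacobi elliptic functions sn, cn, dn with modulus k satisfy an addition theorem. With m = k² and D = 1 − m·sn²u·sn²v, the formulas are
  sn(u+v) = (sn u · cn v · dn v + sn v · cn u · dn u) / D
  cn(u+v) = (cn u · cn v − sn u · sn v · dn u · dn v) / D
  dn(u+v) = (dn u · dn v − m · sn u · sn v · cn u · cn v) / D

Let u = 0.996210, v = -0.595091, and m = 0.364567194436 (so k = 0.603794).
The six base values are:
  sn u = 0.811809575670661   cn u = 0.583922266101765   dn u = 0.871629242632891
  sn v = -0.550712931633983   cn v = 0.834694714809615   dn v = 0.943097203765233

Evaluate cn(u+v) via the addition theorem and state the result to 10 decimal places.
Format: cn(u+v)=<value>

cn(u+v)=0.9220968856

m = k² = 0.364567194436
D = 1 − m·sn²u·sn²v = 0.9271320629251337
cn(u+v) = (cn u·cn v − sn u·sn v·dn u·dn v)/D = 0.8549055877906456/0.9271320629251337 = 0.9220968856296361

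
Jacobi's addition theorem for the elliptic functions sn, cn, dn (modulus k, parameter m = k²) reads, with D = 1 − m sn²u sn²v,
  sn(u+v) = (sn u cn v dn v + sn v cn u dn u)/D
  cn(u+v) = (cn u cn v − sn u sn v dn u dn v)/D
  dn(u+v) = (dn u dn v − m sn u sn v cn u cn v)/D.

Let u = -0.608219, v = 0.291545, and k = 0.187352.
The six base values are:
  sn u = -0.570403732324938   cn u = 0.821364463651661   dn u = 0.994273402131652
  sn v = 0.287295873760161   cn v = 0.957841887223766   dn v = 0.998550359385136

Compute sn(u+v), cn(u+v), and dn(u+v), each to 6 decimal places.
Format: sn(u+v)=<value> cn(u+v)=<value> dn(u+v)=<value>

sn(u+v)=-0.311235 cn(u+v)=0.950333 dn(u+v)=0.998298

m = k² = 0.035100771904
D = 1 − m·sn²u·sn²v = 0.9990573723788547
sn(u+v) = (sn u·cn v·dn v + sn v·cn u·dn u)/D = -0.3109412772529772/0.9990573723788547 = -0.3112346556360374
cn(u+v) = (cn u·cn v − sn u·sn v·dn u·dn v)/D = 0.9494372835552797/0.9990573723788547 = 0.9503330937787641
dn(u+v) = (dn u·dn v − m·sn u·sn v·cn u·cn v)/D = 0.9973574752811182/0.9990573723788547 = 0.9982984990204428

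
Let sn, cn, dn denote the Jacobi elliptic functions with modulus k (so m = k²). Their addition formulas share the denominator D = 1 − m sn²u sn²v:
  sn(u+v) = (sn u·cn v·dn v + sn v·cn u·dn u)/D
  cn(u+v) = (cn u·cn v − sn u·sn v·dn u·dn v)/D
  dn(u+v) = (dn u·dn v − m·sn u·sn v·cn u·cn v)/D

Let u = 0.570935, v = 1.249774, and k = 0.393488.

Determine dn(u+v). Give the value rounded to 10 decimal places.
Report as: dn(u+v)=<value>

sn u = 0.5366351443396177, cn u = 0.8438143882748135, dn u = 0.97745162024512
sn v = 0.9366570234278005, cn v = 0.3502479414120414, dn v = 0.9296026542303911
m = k² = 0.154832806144
D = 1 − m·sn²u·sn²v = 0.9608814818011631
dn(u+v) = (dn u·dn v − m·sn u·sn v·cn u·cn v)/D = 0.8856407005311584/0.9608814818011631 = 0.9216960856306996

dn(u+v)=0.9216960856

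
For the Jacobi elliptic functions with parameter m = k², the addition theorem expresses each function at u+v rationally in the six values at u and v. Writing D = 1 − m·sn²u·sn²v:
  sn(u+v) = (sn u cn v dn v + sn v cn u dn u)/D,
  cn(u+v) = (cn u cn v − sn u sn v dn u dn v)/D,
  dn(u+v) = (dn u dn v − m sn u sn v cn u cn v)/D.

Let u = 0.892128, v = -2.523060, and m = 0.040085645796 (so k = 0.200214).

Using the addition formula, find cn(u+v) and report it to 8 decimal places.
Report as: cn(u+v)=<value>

cn(u+v)=-0.04312463

sn u = 0.7758663531222016, cn u = 0.6308972991643372, dn u = 0.9878611744592352
sn v = -0.6044344567012178, cn v = -0.7966548735508393, dn v = 0.9926505274165071
m = k² = 0.040085645796
D = 1 − m·sn²u·sn²v = 0.9911842117687872
cn(u+v) = (cn u·cn v − sn u·sn v·dn u·dn v)/D = -0.04274445191178801/0.9911842117687872 = -0.04312462951312524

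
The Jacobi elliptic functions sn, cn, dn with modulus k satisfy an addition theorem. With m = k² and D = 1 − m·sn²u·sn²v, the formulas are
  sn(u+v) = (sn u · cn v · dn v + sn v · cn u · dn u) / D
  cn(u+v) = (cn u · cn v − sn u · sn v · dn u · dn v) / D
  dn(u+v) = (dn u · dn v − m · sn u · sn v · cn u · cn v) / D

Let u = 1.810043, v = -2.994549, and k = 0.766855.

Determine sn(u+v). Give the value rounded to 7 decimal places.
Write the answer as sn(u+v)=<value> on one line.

sn(u+v)=-0.8733292

sn u = 0.9966779183771222, cn u = 0.08144401156283057, dn u = 0.6448520212957091
sn v = -0.7330016930783985, cn v = -0.6802268136027874, dn v = 0.8270651907562526
m = k² = 0.588066591025
D = 1 − m·sn²u·sn²v = 0.6861326536023409
sn(u+v) = (sn u·cn v·dn v + sn v·cn u·dn u)/D = -0.5992197048987114/0.6861326536023409 = -0.8733292341541853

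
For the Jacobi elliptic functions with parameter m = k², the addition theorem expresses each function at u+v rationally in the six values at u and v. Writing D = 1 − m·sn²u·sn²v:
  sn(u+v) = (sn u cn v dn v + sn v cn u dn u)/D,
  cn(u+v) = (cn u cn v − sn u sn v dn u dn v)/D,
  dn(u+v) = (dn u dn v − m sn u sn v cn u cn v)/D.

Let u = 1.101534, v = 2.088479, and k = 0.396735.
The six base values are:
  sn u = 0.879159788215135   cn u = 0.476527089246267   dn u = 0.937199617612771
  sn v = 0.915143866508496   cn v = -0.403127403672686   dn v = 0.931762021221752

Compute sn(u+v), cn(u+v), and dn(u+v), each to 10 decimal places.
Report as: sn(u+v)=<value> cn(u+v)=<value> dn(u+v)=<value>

m = k² = 0.157398660225
D = 1 − m·sn²u·sn²v = 0.8981137895472612
sn(u+v) = (sn u·cn v·dn v + sn v·cn u·dn u)/D = 0.07847522268100436/0.8981137895472612 = 0.08737781737051793
cn(u+v) = (cn u·cn v − sn u·sn v·dn u·dn v)/D = -0.894678723565118/0.8981137895472612 = -0.9961752441370767
dn(u+v) = (dn u·dn v − m·sn u·sn v·cn u·cn v)/D = 0.8975739865165885/0.8981137895472612 = 0.9993989591998751

sn(u+v)=0.0873778174 cn(u+v)=-0.9961752441 dn(u+v)=0.9993989592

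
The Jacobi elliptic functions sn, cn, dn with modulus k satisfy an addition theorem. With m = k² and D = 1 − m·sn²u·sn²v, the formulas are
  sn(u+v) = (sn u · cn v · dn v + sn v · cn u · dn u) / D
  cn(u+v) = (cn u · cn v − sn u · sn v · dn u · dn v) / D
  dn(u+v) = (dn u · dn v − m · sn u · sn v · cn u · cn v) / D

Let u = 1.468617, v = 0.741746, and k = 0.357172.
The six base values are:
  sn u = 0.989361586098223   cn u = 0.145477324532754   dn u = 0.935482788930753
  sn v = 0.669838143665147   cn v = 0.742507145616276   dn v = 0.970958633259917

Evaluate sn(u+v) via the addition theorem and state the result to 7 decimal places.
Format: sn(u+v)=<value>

sn(u+v)=0.8521792

m = k² = 0.127571837584
D = 1 − m·sn²u·sn²v = 0.9439720608129877
sn(u+v) = (sn u·cn v·dn v + sn v·cn u·dn u)/D = 0.8044333255858943/0.9439720608129877 = 0.8521791681981383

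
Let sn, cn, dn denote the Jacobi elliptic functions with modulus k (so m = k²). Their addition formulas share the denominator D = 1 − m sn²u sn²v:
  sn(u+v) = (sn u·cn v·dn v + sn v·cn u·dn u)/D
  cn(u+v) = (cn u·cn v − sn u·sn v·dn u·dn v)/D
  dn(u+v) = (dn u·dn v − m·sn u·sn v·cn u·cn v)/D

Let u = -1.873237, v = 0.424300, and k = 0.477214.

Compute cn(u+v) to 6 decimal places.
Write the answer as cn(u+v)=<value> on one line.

sn u = -0.9846476272469092, cn u = -0.1745538603326542, dn u = 0.8827262387353985
sn v = 0.4091371022513148, cn v = 0.9124729210017124, dn v = 0.9807543106164254
m = k² = 0.227733201796
D = 1 − m·sn²u·sn²v = 0.9630405279116094
cn(u+v) = (cn u·cn v − sn u·sn v·dn u·dn v)/D = 0.1894917946371164/0.9630405279116094 = 0.1967640915881668

cn(u+v)=0.196764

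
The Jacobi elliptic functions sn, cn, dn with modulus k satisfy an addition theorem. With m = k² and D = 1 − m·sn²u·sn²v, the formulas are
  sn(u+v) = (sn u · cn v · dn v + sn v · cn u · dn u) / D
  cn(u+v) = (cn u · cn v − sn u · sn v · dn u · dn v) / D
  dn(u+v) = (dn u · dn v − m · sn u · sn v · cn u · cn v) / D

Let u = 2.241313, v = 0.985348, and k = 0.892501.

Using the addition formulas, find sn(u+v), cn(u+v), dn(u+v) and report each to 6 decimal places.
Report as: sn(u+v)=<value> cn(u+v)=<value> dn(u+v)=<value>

sn u = 0.9999932555452201, cn u = 0.003672718893690492, dn u = 0.4510573241419095
sn v = 0.7720855187274959, cn v = 0.6355186478548789, dn v = 0.7246785301017136
m = k² = 0.796558035001
D = 1 − m·sn²u·sn²v = 0.5251653770564629
sn(u+v) = (sn u·cn v·dn v + sn v·cn u·dn u)/D = 0.4618226555301081/0.5251653770564629 = 0.8793851912298771
cn(u+v) = (cn u·cn v − sn u·sn v·dn u·dn v)/D = -0.25003701345596/0.5251653770564629 = -0.4761110011810193
dn(u+v) = (dn u·dn v − m·sn u·sn v·cn u·cn v)/D = 0.3254360828083094/0.5251653770564629 = 0.6196830503799954

sn(u+v)=0.879385 cn(u+v)=-0.476111 dn(u+v)=0.619683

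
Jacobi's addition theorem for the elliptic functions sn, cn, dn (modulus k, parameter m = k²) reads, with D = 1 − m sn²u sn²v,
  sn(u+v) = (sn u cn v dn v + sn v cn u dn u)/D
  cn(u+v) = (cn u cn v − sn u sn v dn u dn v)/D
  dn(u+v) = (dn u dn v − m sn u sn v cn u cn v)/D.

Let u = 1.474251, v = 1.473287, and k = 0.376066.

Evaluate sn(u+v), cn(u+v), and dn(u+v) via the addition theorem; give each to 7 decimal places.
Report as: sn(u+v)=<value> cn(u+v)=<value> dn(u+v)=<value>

sn u = 0.9894265327220047, cn u = 0.1450349487044823, dn u = 0.9281967847323796
sn v = 0.9892963606581549, cn v = 0.1459202206293905, dn v = 0.9282164073194419
m = k² = 0.141425636356
D = 1 − m·sn²u·sn²v = 0.8644972625145927
sn(u+v) = (sn u·cn v·dn v + sn v·cn u·dn u)/D = 0.2671934526493929/0.8644972625145927 = 0.3090737984203654
cn(u+v) = (cn u·cn v − sn u·sn v·dn u·dn v)/D = -0.8221697973998566/0.8644972625145927 = -0.9510380576664676
dn(u+v) = (dn u·dn v − m·sn u·sn v·cn u·cn v)/D = 0.8586377639137117/0.8644972625145927 = 0.9932220738515269

sn(u+v)=0.3090738 cn(u+v)=-0.9510381 dn(u+v)=0.9932221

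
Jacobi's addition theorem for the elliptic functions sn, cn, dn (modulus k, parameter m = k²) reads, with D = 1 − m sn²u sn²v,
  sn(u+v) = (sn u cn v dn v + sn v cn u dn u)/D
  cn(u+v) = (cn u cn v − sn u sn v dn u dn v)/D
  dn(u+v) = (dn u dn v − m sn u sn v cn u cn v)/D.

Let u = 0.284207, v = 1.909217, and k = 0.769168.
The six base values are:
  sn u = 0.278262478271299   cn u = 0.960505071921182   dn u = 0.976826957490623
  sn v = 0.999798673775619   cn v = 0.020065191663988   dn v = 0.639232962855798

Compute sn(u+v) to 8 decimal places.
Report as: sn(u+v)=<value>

m = k² = 0.591619412224
D = 1 − m·sn²u·sn²v = 0.9542093481679672
sn(u+v) = (sn u·cn v·dn v + sn v·cn u·dn u)/D = 0.9416274401898272/0.9542093481679672 = 0.9868143107146282

sn(u+v)=0.98681431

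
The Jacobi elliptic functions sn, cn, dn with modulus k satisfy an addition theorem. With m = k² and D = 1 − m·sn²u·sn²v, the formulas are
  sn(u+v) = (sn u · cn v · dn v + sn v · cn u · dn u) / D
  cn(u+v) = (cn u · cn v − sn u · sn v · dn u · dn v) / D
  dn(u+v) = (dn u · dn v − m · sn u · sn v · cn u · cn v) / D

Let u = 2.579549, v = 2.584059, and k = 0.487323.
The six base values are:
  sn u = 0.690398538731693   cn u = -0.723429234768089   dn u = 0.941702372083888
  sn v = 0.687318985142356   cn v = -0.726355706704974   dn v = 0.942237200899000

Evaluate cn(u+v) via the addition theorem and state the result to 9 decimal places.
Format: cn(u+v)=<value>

cn(u+v)=0.110317693

m = k² = 0.237483706329
D = 1 − m·sn²u·sn²v = 0.9465250699030124
cn(u+v) = (cn u·cn v − sn u·sn v·dn u·dn v)/D = 0.1044184624144866/0.9465250699030124 = 0.1103176933551121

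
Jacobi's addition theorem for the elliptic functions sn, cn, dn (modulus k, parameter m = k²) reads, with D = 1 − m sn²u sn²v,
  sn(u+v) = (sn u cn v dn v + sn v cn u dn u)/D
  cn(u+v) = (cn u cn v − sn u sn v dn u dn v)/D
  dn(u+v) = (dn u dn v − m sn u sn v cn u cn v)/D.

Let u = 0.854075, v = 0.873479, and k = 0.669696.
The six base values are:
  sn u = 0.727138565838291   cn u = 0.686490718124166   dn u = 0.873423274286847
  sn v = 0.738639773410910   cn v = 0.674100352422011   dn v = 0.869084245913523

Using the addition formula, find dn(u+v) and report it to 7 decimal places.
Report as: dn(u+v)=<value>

dn(u+v)=0.7438424

m = k² = 0.448492732416
D = 1 − m·sn²u·sn²v = 0.8706235747498944
dn(u+v) = (dn u·dn v − m·sn u·sn v·cn u·cn v)/D = 0.6476067390216406/0.8706235747498944 = 0.743842411122028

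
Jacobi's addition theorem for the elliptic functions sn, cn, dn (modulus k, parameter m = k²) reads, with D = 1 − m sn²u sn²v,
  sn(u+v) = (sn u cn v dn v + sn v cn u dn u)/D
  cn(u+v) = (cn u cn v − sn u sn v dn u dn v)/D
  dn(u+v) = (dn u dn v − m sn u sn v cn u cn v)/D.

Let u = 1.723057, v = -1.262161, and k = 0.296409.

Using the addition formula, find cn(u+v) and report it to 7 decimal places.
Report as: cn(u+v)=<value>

sn u = 0.9938730897930818, cn u = -0.1105272879661524, dn u = 0.9556228368850195
sn v = -0.9460378098223411, cn v = 0.32405626422976, dn v = 0.959879117726572
m = k² = 0.087858295281
D = 1 − m·sn²u·sn²v = 0.9223285122548115
cn(u+v) = (cn u·cn v − sn u·sn v·dn u·dn v)/D = 0.8266499442459316/0.9223285122548115 = 0.8962641111733876

cn(u+v)=0.8962641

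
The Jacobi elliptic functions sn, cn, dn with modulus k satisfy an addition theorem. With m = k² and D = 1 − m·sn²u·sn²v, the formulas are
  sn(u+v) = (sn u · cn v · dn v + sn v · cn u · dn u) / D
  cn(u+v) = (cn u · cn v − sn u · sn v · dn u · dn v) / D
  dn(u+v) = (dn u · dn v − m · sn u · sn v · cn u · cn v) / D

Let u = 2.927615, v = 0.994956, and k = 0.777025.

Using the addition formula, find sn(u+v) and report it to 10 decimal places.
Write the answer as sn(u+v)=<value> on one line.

sn(u+v)=-0.0152509579

sn u = 0.784802475546677, cn u = -0.6197459756834307, dn u = 0.7925467615150696
sn v = 0.7922155516374465, cn v = 0.6102413618755913, dn v = 0.7880812065677172
m = k² = 0.603767850625
D = 1 − m·sn²u·sn²v = 0.7666125817615456
sn(u+v) = (sn u·cn v·dn v + sn v·cn u·dn u)/D = -0.01169157624456131/0.7666125817615456 = -0.01525095794501057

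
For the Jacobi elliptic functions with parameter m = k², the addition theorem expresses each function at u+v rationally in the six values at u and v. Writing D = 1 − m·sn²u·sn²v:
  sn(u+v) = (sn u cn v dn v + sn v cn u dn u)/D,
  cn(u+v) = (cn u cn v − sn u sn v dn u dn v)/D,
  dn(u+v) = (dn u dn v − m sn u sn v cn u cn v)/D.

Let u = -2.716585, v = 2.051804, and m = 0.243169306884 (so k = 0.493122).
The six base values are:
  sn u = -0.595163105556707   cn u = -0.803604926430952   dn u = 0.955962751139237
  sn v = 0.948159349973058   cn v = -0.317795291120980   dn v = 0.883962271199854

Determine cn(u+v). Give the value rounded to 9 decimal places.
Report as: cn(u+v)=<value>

cn(u+v)=0.793704484

m = k² = 0.243169306884
D = 1 − m·sn²u·sn²v = 0.9225639086426185
cn(u+v) = (cn u·cn v − sn u·sn v·dn u·dn v)/D = 0.7322431114955223/0.9225639086426185 = 0.7937044844653441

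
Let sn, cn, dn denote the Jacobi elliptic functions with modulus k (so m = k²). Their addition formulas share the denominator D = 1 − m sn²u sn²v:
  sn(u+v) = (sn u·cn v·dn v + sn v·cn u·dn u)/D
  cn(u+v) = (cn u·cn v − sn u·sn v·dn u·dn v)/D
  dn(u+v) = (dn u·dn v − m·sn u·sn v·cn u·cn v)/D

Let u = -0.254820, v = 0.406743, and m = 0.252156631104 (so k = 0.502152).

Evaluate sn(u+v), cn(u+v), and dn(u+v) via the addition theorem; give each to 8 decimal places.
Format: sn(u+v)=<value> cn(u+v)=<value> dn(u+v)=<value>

sn u = -0.2514074436769638, cn u = 0.9678813446202041, dn u = 0.9919991244610464
sn v = 0.3931105270133074, cn v = 0.919491225380275, dn v = 0.980322779235712
m = k² = 0.252156631104
D = 1 − m·sn²u·sn²v = 0.9975370476741307
sn(u+v) = (sn u·cn v·dn v + sn v·cn u·dn u)/D = 0.1508219220025257/0.9975370476741307 = 0.1511943063710605
cn(u+v) = (cn u·cn v − sn u·sn v·dn u·dn v)/D = 0.986069424191768/0.9975370476741307 = 0.9885040625718105
dn(u+v) = (dn u·dn v − m·sn u·sn v·cn u·cn v)/D = 0.9946578763634034/0.9975370476741307 = 0.9971137199190342

sn(u+v)=0.15119431 cn(u+v)=0.98850406 dn(u+v)=0.99711372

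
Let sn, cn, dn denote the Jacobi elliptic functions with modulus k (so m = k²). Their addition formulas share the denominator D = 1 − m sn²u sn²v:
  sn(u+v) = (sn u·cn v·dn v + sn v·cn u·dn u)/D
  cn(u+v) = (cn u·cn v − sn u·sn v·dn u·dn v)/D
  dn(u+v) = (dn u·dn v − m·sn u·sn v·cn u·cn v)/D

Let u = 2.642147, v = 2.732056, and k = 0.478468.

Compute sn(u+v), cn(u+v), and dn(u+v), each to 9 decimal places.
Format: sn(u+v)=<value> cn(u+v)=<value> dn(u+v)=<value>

sn u = 0.6401754201170722, cn u = -0.7682287624646256, dn u = 0.9519339235124641
sn v = 0.5717932141275085, cn v = -0.8203977817362339, dn v = 0.961847899366519
m = k² = 0.228931627024
D = 1 − m·sn²u·sn²v = 0.9693251972252337
sn(u+v) = (sn u·cn v·dn v + sn v·cn u·dn u)/D = -0.923315173079677/0.9693251972252337 = -0.9525339645794169
cn(u+v) = (cn u·cn v − sn u·sn v·dn u·dn v)/D = 0.2950939327342808/0.9693251972252337 = 0.3044323345550176
dn(u+v) = (dn u·dn v − m·sn u·sn v·cn u·cn v)/D = 0.8628004569768619/0.9693251972252337 = 0.8901042286393598

sn(u+v)=-0.952533965 cn(u+v)=0.304432335 dn(u+v)=0.890104229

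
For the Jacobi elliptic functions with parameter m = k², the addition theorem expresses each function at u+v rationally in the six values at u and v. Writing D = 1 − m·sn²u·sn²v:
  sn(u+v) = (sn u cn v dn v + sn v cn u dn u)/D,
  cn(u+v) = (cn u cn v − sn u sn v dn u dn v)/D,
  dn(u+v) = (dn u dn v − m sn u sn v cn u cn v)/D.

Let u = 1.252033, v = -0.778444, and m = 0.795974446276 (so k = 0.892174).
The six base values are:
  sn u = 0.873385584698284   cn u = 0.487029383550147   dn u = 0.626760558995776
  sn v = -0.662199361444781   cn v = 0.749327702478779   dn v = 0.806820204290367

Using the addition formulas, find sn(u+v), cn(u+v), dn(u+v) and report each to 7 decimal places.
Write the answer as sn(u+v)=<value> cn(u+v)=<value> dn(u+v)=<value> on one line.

m = k² = 0.795974446276
D = 1 − m·sn²u·sn²v = 0.7337505741526704
sn(u+v) = (sn u·cn v·dn v + sn v·cn u·dn u)/D = 0.3258882166895296/0.7337505741526704 = 0.4441403225692366
cn(u+v) = (cn u·cn v − sn u·sn v·dn u·dn v)/D = 0.6574091384307733/0.7337505741526704 = 0.8959572388613725
dn(u+v) = (dn u·dn v − m·sn u·sn v·cn u·cn v)/D = 0.6736875593717629/0.7337505741526704 = 0.9181424629885056

sn(u+v)=0.4441403 cn(u+v)=0.8959572 dn(u+v)=0.9181425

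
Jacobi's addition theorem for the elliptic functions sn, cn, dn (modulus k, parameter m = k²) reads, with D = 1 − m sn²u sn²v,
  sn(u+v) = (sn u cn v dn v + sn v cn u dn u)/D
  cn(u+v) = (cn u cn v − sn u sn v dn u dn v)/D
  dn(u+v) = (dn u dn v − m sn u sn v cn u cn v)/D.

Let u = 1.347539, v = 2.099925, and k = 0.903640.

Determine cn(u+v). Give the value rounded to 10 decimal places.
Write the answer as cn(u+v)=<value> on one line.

sn u = 0.8977275640695809, cn u = 0.4405510421162302, dn u = 0.5847375454787253
sn v = 0.9964171890788005, cn v = 0.0845741408960329, dn v = 0.4350580033979479
m = k² = 0.8165652496
D = 1 − m·sn²u·sn²v = 0.3466251163745392
cn(u+v) = (cn u·cn v − sn u·sn v·dn u·dn v)/D = -0.1902997202180997/0.3466251163745392 = -0.5490073027843573

cn(u+v)=-0.5490073028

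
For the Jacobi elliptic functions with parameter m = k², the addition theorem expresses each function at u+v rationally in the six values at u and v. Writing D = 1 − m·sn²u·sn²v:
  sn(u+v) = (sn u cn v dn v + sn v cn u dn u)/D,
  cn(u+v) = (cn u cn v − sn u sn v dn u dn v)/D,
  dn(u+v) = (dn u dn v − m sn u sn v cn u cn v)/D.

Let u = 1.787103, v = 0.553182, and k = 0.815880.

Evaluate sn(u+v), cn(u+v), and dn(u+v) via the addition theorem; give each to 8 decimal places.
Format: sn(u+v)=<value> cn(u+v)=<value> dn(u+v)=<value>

sn u = 0.9902198039488344, cn u = 0.1395160917870482, dn u = 0.5893188676216569
sn v = 0.5104031227761754, cn v = 0.859935260505306, dn v = 0.9091688351623318
m = k² = 0.6656601744
D = 1 − m·sn²u·sn²v = 0.8299633908681177
sn(u+v) = (sn u·cn v·dn v + sn v·cn u·dn u)/D = 0.8161449960389964/0.8299633908681177 = 0.9833505971695117
cn(u+v) = (cn u·cn v − sn u·sn v·dn u·dn v)/D = -0.1508196791596191/0.8299633908681177 = -0.1817184719459326
dn(u+v) = (dn u·dn v − m·sn u·sn v·cn u·cn v)/D = 0.4954269649309296/0.8299633908681177 = 0.5969262866073253

sn(u+v)=0.98335060 cn(u+v)=-0.18171847 dn(u+v)=0.59692629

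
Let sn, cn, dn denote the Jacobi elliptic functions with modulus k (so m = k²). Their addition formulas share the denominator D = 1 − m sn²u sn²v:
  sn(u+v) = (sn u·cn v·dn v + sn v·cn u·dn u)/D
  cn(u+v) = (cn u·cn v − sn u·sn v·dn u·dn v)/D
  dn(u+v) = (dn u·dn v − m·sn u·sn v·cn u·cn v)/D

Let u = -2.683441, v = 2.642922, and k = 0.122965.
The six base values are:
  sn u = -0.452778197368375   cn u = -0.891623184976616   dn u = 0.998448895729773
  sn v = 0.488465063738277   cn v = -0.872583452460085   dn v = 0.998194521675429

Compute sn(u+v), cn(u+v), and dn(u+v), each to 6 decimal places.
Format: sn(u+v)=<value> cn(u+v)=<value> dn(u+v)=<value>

m = k² = 0.015120391225
D = 1 − m·sn²u·sn²v = 0.9992603929281241
sn(u+v) = (sn u·cn v·dn v + sn v·cn u·dn u)/D = -0.04047778636621589/0.9992603929281241 = -0.04050774618175767
cn(u+v) = (cn u·cn v − sn u·sn v·dn u·dn v)/D = 0.9984402243929078/0.9992603929281241 = 0.9991792244133553
dn(u+v) = (dn u·dn v − m·sn u·sn v·cn u·cn v)/D = 0.9992479966714402/0.9992603929281241 = 0.999987594568171

sn(u+v)=-0.040508 cn(u+v)=0.999179 dn(u+v)=0.999988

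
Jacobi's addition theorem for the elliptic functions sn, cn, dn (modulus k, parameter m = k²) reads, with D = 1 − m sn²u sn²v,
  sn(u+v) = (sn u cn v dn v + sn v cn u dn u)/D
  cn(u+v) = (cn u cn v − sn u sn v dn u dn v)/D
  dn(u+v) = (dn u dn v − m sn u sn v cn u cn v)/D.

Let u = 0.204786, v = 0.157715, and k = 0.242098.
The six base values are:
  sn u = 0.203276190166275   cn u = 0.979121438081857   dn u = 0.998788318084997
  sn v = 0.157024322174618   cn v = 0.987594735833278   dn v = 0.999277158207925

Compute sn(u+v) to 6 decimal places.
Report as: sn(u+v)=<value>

m = k² = 0.058611441604
D = 1 − m·sn²u·sn²v = 0.9999402841961078
sn(u+v) = (sn u·cn v·dn v + sn v·cn u·dn u)/D = 0.354168970628254/0.9999402841961078 = 0.3541901213760826

sn(u+v)=0.354190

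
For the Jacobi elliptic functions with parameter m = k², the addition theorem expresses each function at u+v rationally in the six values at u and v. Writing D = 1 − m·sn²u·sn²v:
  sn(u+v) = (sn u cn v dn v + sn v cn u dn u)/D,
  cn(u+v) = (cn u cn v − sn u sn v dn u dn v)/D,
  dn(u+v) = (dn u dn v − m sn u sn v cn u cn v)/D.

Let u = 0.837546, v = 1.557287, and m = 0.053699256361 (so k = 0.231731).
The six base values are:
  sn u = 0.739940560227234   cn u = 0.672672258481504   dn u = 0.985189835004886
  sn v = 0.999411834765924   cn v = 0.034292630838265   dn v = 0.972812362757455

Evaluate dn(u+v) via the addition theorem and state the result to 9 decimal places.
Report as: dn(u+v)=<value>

dn(u+v)=0.986457532

m = k² = 0.053699256361
D = 1 − m·sn²u·sn²v = 0.9706335861051827
dn(u+v) = (dn u·dn v − m·sn u·sn v·cn u·cn v)/D = 0.9574888122585408/0.9706335861051827 = 0.9864575324460105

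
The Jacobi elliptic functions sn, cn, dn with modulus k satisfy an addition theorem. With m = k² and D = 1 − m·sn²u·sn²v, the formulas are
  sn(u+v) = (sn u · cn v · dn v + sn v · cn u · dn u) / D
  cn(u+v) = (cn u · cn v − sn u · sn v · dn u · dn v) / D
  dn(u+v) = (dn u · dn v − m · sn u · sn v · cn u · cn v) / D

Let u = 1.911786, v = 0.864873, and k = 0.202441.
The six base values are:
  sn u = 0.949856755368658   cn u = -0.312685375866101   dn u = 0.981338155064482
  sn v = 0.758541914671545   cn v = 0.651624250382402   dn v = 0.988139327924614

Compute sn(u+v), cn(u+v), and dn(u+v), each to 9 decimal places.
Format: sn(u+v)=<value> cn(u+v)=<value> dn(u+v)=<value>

sn(u+v)=0.387085172 cn(u+v)=-0.922043963 dn(u+v)=0.996924978

m = k² = 0.040982358481
D = 1 − m·sn²u·sn²v = 0.9787248639247475
sn(u+v) = (sn u·cn v·dn v + sn v·cn u·dn u)/D = 0.3788498821244477/0.9787248639247475 = 0.3870851718277965
cn(u+v) = (cn u·cn v − sn u·sn v·dn u·dn v)/D = -0.902427352244383/0.9787248639247475 = -0.9220439630251072
dn(u+v) = (dn u·dn v − m·sn u·sn v·cn u·cn v)/D = 0.9757152631492001/0.9787248639247475 = 0.9969249777067288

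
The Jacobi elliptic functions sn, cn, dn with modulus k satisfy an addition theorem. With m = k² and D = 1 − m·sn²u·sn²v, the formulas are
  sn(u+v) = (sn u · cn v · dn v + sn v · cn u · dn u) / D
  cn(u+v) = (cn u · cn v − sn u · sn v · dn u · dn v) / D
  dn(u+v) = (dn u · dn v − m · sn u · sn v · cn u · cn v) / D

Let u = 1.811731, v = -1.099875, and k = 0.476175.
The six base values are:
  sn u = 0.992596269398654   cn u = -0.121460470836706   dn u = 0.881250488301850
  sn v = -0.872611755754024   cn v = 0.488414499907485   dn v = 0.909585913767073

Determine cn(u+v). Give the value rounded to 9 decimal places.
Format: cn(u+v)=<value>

cn(u+v)=0.765110543

m = k² = 0.226742630625
D = 1 − m·sn²u·sn²v = 0.8298936299761645
cn(u+v) = (cn u·cn v − sn u·sn v·dn u·dn v)/D = 0.6349603659453466/0.8298936299761645 = 0.7651105430988588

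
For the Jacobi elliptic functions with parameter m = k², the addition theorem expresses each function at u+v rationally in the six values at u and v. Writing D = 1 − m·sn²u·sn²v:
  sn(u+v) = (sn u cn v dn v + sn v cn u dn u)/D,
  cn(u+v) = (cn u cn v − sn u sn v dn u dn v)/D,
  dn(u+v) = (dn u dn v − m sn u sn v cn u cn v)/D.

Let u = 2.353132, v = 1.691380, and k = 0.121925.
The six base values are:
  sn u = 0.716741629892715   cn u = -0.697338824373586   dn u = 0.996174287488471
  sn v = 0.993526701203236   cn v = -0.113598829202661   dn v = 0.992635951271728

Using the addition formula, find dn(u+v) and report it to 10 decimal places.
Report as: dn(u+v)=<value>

m = k² = 0.014865705625
D = 1 − m·sn²u·sn²v = 0.9924617614776348
dn(u+v) = (dn u·dn v − m·sn u·sn v·cn u·cn v)/D = 0.9879998297516615/0.9924617614776348 = 0.9955041776931233

dn(u+v)=0.9955041777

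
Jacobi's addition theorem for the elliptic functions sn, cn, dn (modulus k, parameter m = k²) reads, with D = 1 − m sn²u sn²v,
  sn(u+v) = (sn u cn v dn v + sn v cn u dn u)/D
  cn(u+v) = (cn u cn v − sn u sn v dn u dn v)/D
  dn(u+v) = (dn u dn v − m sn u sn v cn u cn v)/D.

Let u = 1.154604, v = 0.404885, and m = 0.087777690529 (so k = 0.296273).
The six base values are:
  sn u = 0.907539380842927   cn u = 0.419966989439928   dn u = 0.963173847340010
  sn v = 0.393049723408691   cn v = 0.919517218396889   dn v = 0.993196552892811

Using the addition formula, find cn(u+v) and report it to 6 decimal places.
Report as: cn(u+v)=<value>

cn(u+v)=0.045440

m = k² = 0.087777690529
D = 1 − m·sn²u·sn²v = 0.9888311078041882
cn(u+v) = (cn u·cn v − sn u·sn v·dn u·dn v)/D = 0.04493243572292241/0.9888311078041882 = 0.0454399496216295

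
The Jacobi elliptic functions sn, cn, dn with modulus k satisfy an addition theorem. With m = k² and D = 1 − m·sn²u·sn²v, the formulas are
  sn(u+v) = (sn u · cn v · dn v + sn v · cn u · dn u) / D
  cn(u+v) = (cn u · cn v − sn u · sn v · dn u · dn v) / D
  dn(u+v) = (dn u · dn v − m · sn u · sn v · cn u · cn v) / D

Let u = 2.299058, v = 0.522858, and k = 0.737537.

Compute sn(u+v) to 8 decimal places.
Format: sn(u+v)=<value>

sn(u+v)=0.78183712

sn u = 0.9615762861411771, cn u = -0.2745378770423876, dn u = 0.7050092694850831
sn v = 0.4887535169148004, cn v = 0.8724219161067734, dn v = 0.9327693378513479
m = k² = 0.543960826369
D = 1 − m·sn²u·sn²v = 0.8798524540267352
sn(u+v) = (sn u·cn v·dn v + sn v·cn u·dn u)/D = 0.6879013107566676/0.8798524540267352 = 0.7818371223588871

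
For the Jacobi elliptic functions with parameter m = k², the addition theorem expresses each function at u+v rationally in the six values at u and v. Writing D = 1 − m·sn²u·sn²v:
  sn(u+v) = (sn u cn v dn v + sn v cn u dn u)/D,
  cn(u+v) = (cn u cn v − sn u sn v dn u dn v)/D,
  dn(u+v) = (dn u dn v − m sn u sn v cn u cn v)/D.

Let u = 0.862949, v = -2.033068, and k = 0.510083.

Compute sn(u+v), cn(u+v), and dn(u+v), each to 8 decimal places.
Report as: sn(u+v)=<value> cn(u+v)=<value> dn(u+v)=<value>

sn(u+v)=-0.89897326 cn(u+v)=0.43800351 dn(u+v)=0.88866810

sn u = 0.744009768201315, cn u = 0.6681687397813711, dn u = 0.92518897442535
sn v = -0.9566798716024711, cn v = -0.291141929770824, dn v = 0.8728513780684467
m = k² = 0.260184666889
D = 1 − m·sn²u·sn²v = 0.8681827498904666
sn(u+v) = (sn u·cn v·dn v + sn v·cn u·dn u)/D = -0.780473078762222/0.8681827498904666 = -0.8989732620933665
cn(u+v) = (cn u·cn v − sn u·sn v·dn u·dn v)/D = 0.3802670910488979/0.8681827498904666 = 0.4380035091654078
dn(u+v) = (dn u·dn v − m·sn u·sn v·cn u·cn v)/D = 0.7715263188065658/0.8681827498904666 = 0.8886681046172648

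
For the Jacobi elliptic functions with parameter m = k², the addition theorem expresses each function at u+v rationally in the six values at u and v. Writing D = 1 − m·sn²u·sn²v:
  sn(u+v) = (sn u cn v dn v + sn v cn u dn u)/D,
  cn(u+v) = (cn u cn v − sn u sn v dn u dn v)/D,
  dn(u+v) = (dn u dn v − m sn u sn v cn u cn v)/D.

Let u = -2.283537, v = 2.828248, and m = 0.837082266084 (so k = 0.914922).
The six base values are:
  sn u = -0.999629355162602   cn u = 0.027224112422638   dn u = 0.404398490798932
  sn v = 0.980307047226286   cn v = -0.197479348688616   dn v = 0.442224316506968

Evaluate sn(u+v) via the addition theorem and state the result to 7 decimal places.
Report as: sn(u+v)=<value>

m = k² = 0.837082266084
D = 1 − m·sn²u·sn²v = 0.1961585569251904
sn(u+v) = (sn u·cn v·dn v + sn v·cn u·dn u)/D = 0.09809038410157544/0.1961585569251904 = 0.5000566156233728

sn(u+v)=0.5000566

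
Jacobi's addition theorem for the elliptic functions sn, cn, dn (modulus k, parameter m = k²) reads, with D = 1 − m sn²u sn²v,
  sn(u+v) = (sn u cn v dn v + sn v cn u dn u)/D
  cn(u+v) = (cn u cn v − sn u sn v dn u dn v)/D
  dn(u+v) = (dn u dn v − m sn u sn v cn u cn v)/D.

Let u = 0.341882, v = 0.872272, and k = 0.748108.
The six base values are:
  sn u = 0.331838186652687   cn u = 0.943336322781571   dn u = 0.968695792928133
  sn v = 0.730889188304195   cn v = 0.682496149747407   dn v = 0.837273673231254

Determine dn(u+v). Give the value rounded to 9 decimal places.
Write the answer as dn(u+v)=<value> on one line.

dn(u+v)=0.748306821

m = k² = 0.559665579664
D = 1 − m·sn²u·sn²v = 0.9670781375448019
dn(u+v) = (dn u·dn v − m·sn u·sn v·cn u·cn v)/D = 0.7236711665790234/0.9670781375448019 = 0.7483068208079493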